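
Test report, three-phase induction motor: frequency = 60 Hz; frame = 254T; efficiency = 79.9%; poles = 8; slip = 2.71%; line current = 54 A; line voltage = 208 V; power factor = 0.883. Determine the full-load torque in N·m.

150 N·m

P_in = √3·V·I·cosφ = 1.732 × 208 × 54 × 0.883 = 17178 W
P_out = η·P_in = 0.799 × 17178 = 13725 W
n_s = 120×60/8 = 900 rpm; n = 900×(1−0.0271) = 876 rpm
ω = 2π×876/60 = 91.73 rad/s
τ = P_out/ω = 13725/91.73 = 150 N·m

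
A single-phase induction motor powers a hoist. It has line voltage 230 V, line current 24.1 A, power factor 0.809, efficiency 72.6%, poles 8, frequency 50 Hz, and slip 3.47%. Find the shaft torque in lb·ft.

P_in = V·I·cosφ = 230 × 24.1 × 0.809 = 4484 W
P_out = η·P_in = 0.726 × 4484 = 3255 W
n_s = 120×50/8 = 750 rpm; n = 750×(1−0.0347) = 724 rpm
ω = 2π×724/60 = 75.82 rad/s
τ = P_out/ω = 3255/75.82 = 42.93 N·m
In lb·ft: 42.93/1.356 = 31.7 lb·ft

31.7 lb·ft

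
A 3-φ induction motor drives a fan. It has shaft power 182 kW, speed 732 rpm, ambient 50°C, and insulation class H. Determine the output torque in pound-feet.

1750 lb·ft

ω = 2π × 732/60 = 76.65 rad/s
τ = P/ω = 182000/76.65 = 2374 N·m
In lb·ft: 2374/1.356 = 1750 lb·ft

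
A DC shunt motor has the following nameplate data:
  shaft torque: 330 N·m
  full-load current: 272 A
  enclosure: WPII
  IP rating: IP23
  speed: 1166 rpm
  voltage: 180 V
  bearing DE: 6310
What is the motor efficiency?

ω = 2π × 1166/60 = 122.1 rad/s; P_out = τω = 330 × 122.1 = 40293 W
P_in = V·I = 180 × 272 = 48960 W
η = P_out / P_in = 40293 / 48960 = 0.823 = 82.3%

82.3 %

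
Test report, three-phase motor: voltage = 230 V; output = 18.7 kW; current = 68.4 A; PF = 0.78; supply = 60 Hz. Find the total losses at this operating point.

2550 W

P_in = √3·V·I·cosφ = 1.732×230×68.4×0.78 = 21253 W
P_out = 18700 W
Losses = P_in − P_out = 21253 − 18700 = 2553 W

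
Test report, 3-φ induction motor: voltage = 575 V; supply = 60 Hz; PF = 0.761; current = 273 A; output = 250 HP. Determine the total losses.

P_in = √3·V·I·cosφ = 1.732×575×273×0.761 = 206901 W
P_out = 250×746 = 186500 W
Losses = P_in − P_out = 206901 − 186500 = 20401 W

20400 W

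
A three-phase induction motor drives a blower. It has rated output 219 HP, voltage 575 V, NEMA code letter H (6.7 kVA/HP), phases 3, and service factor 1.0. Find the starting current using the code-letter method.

1470 A

S_LR = 6.7 × 219 = 1467.3 kVA
I_LR = S_LR/(√3·V_L) = 1467300/(1.732×575) = 1470 A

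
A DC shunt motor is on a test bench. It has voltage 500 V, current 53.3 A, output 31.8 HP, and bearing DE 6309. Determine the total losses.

P_in = V·I = 500×53.3 = 26650 W
P_out = 31.8×746 = 23723 W
Losses = P_in − P_out = 26650 − 23723 = 2927 W

2930 W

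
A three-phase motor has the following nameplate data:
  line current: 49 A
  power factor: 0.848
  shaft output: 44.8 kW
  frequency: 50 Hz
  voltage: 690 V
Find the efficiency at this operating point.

P_out = 44.8 kW = 44800 W
P_in = √3·V_L·I_L·cosφ = 1.732 × 690 × 49 × 0.848 = 49658 W
η = P_out / P_in = 44800 / 49658 = 0.902 = 90.2%

90.2 %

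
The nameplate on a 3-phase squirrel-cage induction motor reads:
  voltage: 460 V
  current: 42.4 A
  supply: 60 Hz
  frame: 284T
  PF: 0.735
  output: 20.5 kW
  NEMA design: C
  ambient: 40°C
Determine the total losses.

P_in = √3·V·I·cosφ = 1.732×460×42.4×0.735 = 24829 W
P_out = 20500 W
Losses = P_in − P_out = 24829 − 20500 = 4329 W

4.33 kW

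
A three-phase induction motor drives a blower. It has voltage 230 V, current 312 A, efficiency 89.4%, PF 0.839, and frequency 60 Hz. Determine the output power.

93.2 kW

P_in = √3·V·I·cosφ = 1.732 × 230 × 312 × 0.839 = 104278 W
P_out = η·P_in = 0.894 × 104278 = 93225 W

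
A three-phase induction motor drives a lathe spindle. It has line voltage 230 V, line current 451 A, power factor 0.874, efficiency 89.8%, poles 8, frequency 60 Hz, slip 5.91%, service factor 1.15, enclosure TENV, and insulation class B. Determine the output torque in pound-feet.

P_in = √3·V·I·cosφ = 1.732 × 230 × 451 × 0.874 = 157023 W
P_out = η·P_in = 0.898 × 157023 = 141007 W
n_s = 120×60/8 = 900 rpm; n = 900×(1−0.0591) = 847 rpm
ω = 2π×847/60 = 88.7 rad/s
τ = P_out/ω = 141007/88.7 = 1590 N·m
In lb·ft: 1590/1.356 = 1170 lb·ft

1170 lb·ft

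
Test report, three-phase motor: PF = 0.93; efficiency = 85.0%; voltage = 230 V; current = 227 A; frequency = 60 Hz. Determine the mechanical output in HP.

95.8 HP

P_in = √3·V·I·cosφ = 1.732 × 230 × 227 × 0.93 = 84098 W
P_out = η·P_in = 0.85 × 84098 = 71483 W
= 71483/746 = 95.8 HP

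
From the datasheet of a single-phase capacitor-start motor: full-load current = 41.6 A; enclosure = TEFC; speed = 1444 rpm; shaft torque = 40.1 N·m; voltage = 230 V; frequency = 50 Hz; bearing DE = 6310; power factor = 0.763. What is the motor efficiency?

83.1 %

ω = 2π × 1444/60 = 151.2 rad/s; P_out = τω = 40.1 × 151.2 = 6063 W
P_in = V·I·cosφ = 230 × 41.6 × 0.763 = 7300 W
η = P_out / P_in = 6063 / 7300 = 0.831 = 83.1%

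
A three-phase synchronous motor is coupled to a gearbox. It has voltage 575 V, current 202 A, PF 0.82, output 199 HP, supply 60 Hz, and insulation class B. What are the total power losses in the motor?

P_in = √3·V·I·cosφ = 1.732×575×202×0.82 = 164961 W
P_out = 199×746 = 148454 W
Losses = P_in − P_out = 164961 − 148454 = 16507 W

16.5 kW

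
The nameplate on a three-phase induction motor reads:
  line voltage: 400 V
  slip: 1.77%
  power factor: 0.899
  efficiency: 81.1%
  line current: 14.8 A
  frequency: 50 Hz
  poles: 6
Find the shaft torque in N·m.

72.7 N·m

P_in = √3·V·I·cosφ = 1.732 × 400 × 14.8 × 0.899 = 9218 W
P_out = η·P_in = 0.811 × 9218 = 7476 W
n_s = 120×50/6 = 1000 rpm; n = 1000×(1−0.0177) = 982 rpm
ω = 2π×982/60 = 102.8 rad/s
τ = P_out/ω = 7476/102.8 = 72.7 N·m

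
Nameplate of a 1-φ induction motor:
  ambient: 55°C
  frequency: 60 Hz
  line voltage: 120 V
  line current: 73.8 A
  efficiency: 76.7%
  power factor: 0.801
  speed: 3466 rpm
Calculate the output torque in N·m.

P_in = V·I·cosφ = 120 × 73.8 × 0.801 = 7094 W
P_out = η·P_in = 0.767 × 7094 = 5441 W
n = 3466 rpm
ω = 2π×3466/60 = 363 rad/s
τ = P_out/ω = 5441/363 = 15 N·m

15 N·m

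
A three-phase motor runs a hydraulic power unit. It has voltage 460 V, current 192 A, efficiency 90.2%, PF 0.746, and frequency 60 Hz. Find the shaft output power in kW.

103 kW

P_in = √3·V·I·cosφ = 1.732 × 460 × 192 × 0.746 = 114116 W
P_out = η·P_in = 0.902 × 114116 = 102933 W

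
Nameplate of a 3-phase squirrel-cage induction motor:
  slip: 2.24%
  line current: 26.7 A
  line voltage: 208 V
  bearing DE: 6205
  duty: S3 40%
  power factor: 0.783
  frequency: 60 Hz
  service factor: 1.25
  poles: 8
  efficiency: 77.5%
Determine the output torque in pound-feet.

P_in = √3·V·I·cosφ = 1.732 × 208 × 26.7 × 0.783 = 7532 W
P_out = η·P_in = 0.775 × 7532 = 5837 W
n_s = 120×60/8 = 900 rpm; n = 900×(1−0.0224) = 880 rpm
ω = 2π×880/60 = 92.15 rad/s
τ = P_out/ω = 5837/92.15 = 63.34 N·m
In lb·ft: 63.34/1.356 = 46.7 lb·ft

46.7 lb·ft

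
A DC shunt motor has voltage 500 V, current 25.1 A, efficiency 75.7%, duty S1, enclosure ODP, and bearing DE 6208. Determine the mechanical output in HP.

12.7 HP

P_in = V·I = 500 × 25.1 = 12550 W
P_out = η·P_in = 0.757 × 12550 = 9500 W
= 9500/746 = 12.7 HP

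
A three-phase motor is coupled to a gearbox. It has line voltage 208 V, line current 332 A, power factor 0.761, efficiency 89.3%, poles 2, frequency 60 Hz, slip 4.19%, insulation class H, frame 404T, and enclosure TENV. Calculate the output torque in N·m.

P_in = √3·V·I·cosφ = 1.732 × 208 × 332 × 0.761 = 91019 W
P_out = η·P_in = 0.893 × 91019 = 81280 W
n_s = 120×60/2 = 3600 rpm; n = 3600×(1−0.0419) = 3449 rpm
ω = 2π×3449/60 = 361.2 rad/s
τ = P_out/ω = 81280/361.2 = 225 N·m

225 N·m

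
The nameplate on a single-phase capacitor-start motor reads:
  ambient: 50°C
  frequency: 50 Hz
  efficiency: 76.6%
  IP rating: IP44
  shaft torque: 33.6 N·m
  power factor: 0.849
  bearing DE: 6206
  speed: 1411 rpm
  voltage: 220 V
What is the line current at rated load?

ω = 2π×1411/60 = 147.8 rad/s; P_out = τω = 33.6 × 147.8 = 4966 W
P_in = P_out / η = 4966 / 0.766 = 6483 W
I = P_in / (V·cosφ) = 6483 / (220 × 0.849) = 34.7 A

34.7 A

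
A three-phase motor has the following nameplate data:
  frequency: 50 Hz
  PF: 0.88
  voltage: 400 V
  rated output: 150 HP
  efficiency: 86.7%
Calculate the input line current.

P_out = 150 × 746 = 111900 W
P_in = P_out / η = 111900 / 0.867 = 129066 W
I_L = P_in / (√3·V_L·cosφ) = 129066 / (1.732 × 400 × 0.88) = 212 A

212 A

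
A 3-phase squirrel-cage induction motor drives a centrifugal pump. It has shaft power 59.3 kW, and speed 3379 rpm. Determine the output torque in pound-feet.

ω = 2π × 3379/60 = 353.8 rad/s
τ = P/ω = 59300/353.8 = 167.6 N·m
In lb·ft: 167.6/1.356 = 124 lb·ft

124 lb·ft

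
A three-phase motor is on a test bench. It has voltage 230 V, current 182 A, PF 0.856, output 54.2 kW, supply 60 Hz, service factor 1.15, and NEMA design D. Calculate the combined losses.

P_in = √3·V·I·cosφ = 1.732×230×182×0.856 = 62061 W
P_out = 54200 W
Losses = P_in − P_out = 62061 − 54200 = 7861 W

7.86 kW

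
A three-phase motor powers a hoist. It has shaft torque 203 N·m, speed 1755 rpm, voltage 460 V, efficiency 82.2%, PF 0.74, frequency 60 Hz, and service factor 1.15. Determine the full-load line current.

77 A

ω = 2π×1755/60 = 183.8 rad/s; P_out = τω = 203 × 183.8 = 37311 W
P_in = P_out / η = 37311 / 0.822 = 45391 W
I_L = P_in / (√3·V_L·cosφ) = 45391 / (1.732 × 460 × 0.74) = 77 A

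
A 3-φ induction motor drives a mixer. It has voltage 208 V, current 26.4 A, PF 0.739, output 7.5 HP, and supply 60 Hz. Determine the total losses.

1430 W

P_in = √3·V·I·cosφ = 1.732×208×26.4×0.739 = 7028 W
P_out = 7.5×746 = 5595 W
Losses = P_in − P_out = 7028 − 5595 = 1433 W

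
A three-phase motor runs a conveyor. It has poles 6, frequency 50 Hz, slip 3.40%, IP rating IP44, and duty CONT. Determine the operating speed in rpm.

n_s = 120f/p = 120×50/6 = 1000 rpm
n = n_s(1 − s) = 1000 × (1 − 0.034) = 966 rpm

966 rpm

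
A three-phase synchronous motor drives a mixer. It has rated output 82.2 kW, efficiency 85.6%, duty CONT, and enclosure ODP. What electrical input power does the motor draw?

P_out = 82200 W
P_in = P_out/η = 82200/0.856 = 96028 W = 96 kW

96 kW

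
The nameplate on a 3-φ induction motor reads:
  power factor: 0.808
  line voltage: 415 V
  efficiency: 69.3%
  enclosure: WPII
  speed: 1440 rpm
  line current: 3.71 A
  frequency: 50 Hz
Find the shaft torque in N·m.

P_in = √3·V·I·cosφ = 1.732 × 415 × 3.71 × 0.808 = 2155 W
P_out = η·P_in = 0.693 × 2155 = 1493 W
n = 1440 rpm
ω = 2π×1440/60 = 150.8 rad/s
τ = P_out/ω = 1493/150.8 = 9.9 N·m

9.9 N·m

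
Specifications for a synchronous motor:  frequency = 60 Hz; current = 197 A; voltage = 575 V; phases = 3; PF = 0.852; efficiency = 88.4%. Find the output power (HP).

198 HP

P_in = √3·V·I·cosφ = 1.732 × 575 × 197 × 0.852 = 167156 W
P_out = η·P_in = 0.884 × 167156 = 147766 W
= 147766/746 = 198 HP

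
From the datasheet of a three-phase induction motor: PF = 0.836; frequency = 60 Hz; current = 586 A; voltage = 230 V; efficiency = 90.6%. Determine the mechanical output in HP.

237 HP

P_in = √3·V·I·cosφ = 1.732 × 230 × 586 × 0.836 = 195155 W
P_out = η·P_in = 0.906 × 195155 = 176810 W
= 176810/746 = 237 HP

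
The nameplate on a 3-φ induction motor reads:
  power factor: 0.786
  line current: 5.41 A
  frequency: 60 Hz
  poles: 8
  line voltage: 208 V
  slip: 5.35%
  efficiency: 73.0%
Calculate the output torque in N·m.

P_in = √3·V·I·cosφ = 1.732 × 208 × 5.41 × 0.786 = 1532 W
P_out = η·P_in = 0.73 × 1532 = 1118 W
n_s = 120×60/8 = 900 rpm; n = 900×(1−0.0535) = 852 rpm
ω = 2π×852/60 = 89.22 rad/s
τ = P_out/ω = 1118/89.22 = 12.5 N·m

12.5 N·m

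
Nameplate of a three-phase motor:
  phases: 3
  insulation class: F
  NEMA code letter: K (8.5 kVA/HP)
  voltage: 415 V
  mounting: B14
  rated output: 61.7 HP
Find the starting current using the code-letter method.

730 A

S_LR = 8.5 × 61.7 = 524.45 kVA
I_LR = S_LR/(√3·V_L) = 524450/(1.732×415) = 730 A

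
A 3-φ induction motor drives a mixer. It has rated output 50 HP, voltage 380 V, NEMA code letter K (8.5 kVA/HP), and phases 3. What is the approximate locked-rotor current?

S_LR = 8.5 × 50 = 425 kVA
I_LR = S_LR/(√3·V_L) = 425000/(1.732×380) = 646 A

646 A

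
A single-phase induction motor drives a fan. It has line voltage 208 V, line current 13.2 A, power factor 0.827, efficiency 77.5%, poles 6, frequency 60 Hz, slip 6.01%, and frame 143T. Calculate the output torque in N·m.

14.9 N·m

P_in = V·I·cosφ = 208 × 13.2 × 0.827 = 2271 W
P_out = η·P_in = 0.775 × 2271 = 1760 W
n_s = 120×60/6 = 1200 rpm; n = 1200×(1−0.0601) = 1128 rpm
ω = 2π×1128/60 = 118.1 rad/s
τ = P_out/ω = 1760/118.1 = 14.9 N·m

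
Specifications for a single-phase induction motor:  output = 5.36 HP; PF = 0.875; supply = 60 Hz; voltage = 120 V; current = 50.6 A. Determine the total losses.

P_in = V·I·cosφ = 120×50.6×0.875 = 5313 W
P_out = 5.36×746 = 3999 W
Losses = P_in − P_out = 5313 − 3999 = 1314 W

1.31 kW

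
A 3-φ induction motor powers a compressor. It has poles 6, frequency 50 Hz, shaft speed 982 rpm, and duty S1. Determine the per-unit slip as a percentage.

1.80 %

n_s = 120f/p = 120×50/6 = 1000 rpm
s = (n_s − n)/n_s = (1000 − 982)/1000 = 0.0180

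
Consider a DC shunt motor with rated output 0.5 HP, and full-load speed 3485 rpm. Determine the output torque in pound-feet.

0.754 lb·ft

P_out = 0.5 × 746 = 373 W
ω = 2π × 3485/60 = 364.9 rad/s
τ = P_out/ω = 373/364.9 = 1.022 N·m
In lb·ft: 1.022/1.356 = 0.754 lb·ft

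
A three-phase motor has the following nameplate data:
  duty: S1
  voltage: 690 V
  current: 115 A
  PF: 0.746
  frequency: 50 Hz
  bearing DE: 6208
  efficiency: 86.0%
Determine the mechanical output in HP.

118 HP

P_in = √3·V·I·cosφ = 1.732 × 690 × 115 × 0.746 = 102526 W
P_out = η·P_in = 0.86 × 102526 = 88172 W
= 88172/746 = 118 HP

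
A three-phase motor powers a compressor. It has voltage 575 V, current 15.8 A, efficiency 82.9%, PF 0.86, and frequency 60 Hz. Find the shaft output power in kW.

P_in = √3·V·I·cosφ = 1.732 × 575 × 15.8 × 0.86 = 13532 W
P_out = η·P_in = 0.829 × 13532 = 11218 W

11.2 kW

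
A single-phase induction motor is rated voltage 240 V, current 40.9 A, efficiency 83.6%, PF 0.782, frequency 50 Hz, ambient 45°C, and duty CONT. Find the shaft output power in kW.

P_in = V·I·cosφ = 240 × 40.9 × 0.782 = 7676 W
P_out = η·P_in = 0.836 × 7676 = 6417 W

6.42 kW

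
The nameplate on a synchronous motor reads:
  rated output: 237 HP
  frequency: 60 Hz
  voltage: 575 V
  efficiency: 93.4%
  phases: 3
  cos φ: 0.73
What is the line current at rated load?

P_out = 237 × 746 = 176802 W
P_in = P_out / η = 176802 / 0.934 = 189296 W
I_L = P_in / (√3·V_L·cosφ) = 189296 / (1.732 × 575 × 0.73) = 260 A

260 A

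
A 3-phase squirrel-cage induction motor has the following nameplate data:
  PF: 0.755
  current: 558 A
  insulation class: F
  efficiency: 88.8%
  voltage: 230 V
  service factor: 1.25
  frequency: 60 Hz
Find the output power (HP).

200 HP

P_in = √3·V·I·cosφ = 1.732 × 230 × 558 × 0.755 = 167825 W
P_out = η·P_in = 0.888 × 167825 = 149029 W
= 149029/746 = 200 HP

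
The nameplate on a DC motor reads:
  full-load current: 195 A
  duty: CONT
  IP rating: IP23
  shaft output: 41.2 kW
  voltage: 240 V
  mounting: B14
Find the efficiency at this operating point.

P_out = 41.2 kW = 41200 W
P_in = V·I = 240 × 195 = 46800 W
η = P_out / P_in = 41200 / 46800 = 0.880 = 88.0%

88.0 %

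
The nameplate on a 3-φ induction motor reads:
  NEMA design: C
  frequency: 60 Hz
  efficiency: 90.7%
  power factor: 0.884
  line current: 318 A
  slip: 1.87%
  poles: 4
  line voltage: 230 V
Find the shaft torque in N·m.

549 N·m

P_in = √3·V·I·cosφ = 1.732 × 230 × 318 × 0.884 = 111984 W
P_out = η·P_in = 0.907 × 111984 = 101569 W
n_s = 120×60/4 = 1800 rpm; n = 1800×(1−0.0187) = 1766 rpm
ω = 2π×1766/60 = 184.9 rad/s
τ = P_out/ω = 101569/184.9 = 549 N·m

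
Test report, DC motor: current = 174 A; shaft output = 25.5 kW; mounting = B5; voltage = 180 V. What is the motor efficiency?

81.4 %

P_out = 25.5 kW = 25500 W
P_in = V·I = 180 × 174 = 31320 W
η = P_out / P_in = 25500 / 31320 = 0.814 = 81.4%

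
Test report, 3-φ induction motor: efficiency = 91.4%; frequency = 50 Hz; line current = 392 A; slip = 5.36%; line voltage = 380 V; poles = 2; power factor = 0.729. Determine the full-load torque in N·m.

578 N·m

P_in = √3·V·I·cosφ = 1.732 × 380 × 392 × 0.729 = 188081 W
P_out = η·P_in = 0.914 × 188081 = 171906 W
n_s = 120×50/2 = 3000 rpm; n = 3000×(1−0.0536) = 2839 rpm
ω = 2π×2839/60 = 297.3 rad/s
τ = P_out/ω = 171906/297.3 = 578 N·m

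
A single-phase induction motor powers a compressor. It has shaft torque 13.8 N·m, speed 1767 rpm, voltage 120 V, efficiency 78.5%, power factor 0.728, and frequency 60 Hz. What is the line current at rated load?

37.2 A

ω = 2π×1767/60 = 185 rad/s; P_out = τω = 13.8 × 185 = 2553 W
P_in = P_out / η = 2553 / 0.785 = 3252 W
I = P_in / (V·cosφ) = 3252 / (120 × 0.728) = 37.2 A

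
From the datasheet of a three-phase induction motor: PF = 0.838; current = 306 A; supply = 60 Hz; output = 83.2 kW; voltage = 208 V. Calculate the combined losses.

9.18 kW

P_in = √3·V·I·cosφ = 1.732×208×306×0.838 = 92380 W
P_out = 83200 W
Losses = P_in − P_out = 92380 − 83200 = 9180 W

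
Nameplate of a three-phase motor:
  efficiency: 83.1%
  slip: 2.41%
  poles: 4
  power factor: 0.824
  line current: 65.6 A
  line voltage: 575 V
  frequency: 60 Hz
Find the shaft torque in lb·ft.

P_in = √3·V·I·cosφ = 1.732 × 575 × 65.6 × 0.824 = 53833 W
P_out = η·P_in = 0.831 × 53833 = 44735 W
n_s = 120×60/4 = 1800 rpm; n = 1800×(1−0.0241) = 1757 rpm
ω = 2π×1757/60 = 184 rad/s
τ = P_out/ω = 44735/184 = 243.1 N·m
In lb·ft: 243.1/1.356 = 179 lb·ft

179 lb·ft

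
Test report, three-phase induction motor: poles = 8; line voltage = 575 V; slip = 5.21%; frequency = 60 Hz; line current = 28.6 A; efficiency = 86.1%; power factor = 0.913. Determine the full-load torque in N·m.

251 N·m

P_in = √3·V·I·cosφ = 1.732 × 575 × 28.6 × 0.913 = 26005 W
P_out = η·P_in = 0.861 × 26005 = 22390 W
n_s = 120×60/8 = 900 rpm; n = 900×(1−0.0521) = 853 rpm
ω = 2π×853/60 = 89.33 rad/s
τ = P_out/ω = 22390/89.33 = 251 N·m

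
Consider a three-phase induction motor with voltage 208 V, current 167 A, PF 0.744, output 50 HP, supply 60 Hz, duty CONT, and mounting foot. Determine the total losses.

7.46 kW

P_in = √3·V·I·cosφ = 1.732×208×167×0.744 = 44761 W
P_out = 50×746 = 37300 W
Losses = P_in − P_out = 44761 − 37300 = 7461 W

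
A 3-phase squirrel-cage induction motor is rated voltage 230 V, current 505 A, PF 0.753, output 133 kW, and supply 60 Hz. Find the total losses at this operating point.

P_in = √3·V·I·cosφ = 1.732×230×505×0.753 = 151482 W
P_out = 133000 W
Losses = P_in − P_out = 151482 − 133000 = 18482 W

18500 W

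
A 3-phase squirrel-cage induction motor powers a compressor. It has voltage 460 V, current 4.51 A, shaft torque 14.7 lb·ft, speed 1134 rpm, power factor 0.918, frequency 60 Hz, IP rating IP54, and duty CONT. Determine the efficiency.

τ = 14.7 lb·ft × 1.356 = 19.93 N·m
ω = 2π × 1134/60 = 118.8 rad/s; P_out = τω = 19.93 × 118.8 = 2368 W
P_in = √3·V_L·I_L·cosφ = 1.732 × 460 × 4.51 × 0.918 = 3299 W
η = P_out / P_in = 2368 / 3299 = 0.718 = 71.8%

71.8 %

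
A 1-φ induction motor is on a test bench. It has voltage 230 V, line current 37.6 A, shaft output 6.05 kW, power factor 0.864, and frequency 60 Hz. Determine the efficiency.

81.0 %

P_out = 6.05 kW = 6050 W
P_in = V·I·cosφ = 230 × 37.6 × 0.864 = 7472 W
η = P_out / P_in = 6050 / 7472 = 0.810 = 81.0%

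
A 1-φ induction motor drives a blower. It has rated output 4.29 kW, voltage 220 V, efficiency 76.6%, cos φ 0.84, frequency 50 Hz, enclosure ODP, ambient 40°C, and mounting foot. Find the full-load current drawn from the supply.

P_out = 4.29 kW = 4290 W
P_in = P_out / η = 4290 / 0.766 = 5601 W
I = P_in / (V·cosφ) = 5601 / (220 × 0.84) = 30.3 A

30.3 A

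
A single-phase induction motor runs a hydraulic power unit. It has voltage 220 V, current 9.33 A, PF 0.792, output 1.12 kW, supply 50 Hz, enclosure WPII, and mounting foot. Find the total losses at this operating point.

506 W

P_in = V·I·cosφ = 220×9.33×0.792 = 1626 W
P_out = 1120 W
Losses = P_in − P_out = 1626 − 1120 = 506 W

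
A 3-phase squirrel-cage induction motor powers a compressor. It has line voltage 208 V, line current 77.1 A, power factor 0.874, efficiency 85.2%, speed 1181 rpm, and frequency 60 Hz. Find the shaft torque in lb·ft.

P_in = √3·V·I·cosφ = 1.732 × 208 × 77.1 × 0.874 = 24276 W
P_out = η·P_in = 0.852 × 24276 = 20683 W
n = 1181 rpm
ω = 2π×1181/60 = 123.7 rad/s
τ = P_out/ω = 20683/123.7 = 167.2 N·m
In lb·ft: 167.2/1.356 = 123 lb·ft

123 lb·ft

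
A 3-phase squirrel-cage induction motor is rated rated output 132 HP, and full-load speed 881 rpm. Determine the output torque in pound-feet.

787 lb·ft

P_out = 132 × 746 = 98472 W
ω = 2π × 881/60 = 92.26 rad/s
τ = P_out/ω = 98472/92.26 = 1067 N·m
In lb·ft: 1067/1.356 = 787 lb·ft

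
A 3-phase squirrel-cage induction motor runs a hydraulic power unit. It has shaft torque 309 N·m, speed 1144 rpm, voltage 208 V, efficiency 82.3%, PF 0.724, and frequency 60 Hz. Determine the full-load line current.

ω = 2π×1144/60 = 119.8 rad/s; P_out = τω = 309 × 119.8 = 37018 W
P_in = P_out / η = 37018 / 0.823 = 44979 W
I_L = P_in / (√3·V_L·cosφ) = 44979 / (1.732 × 208 × 0.724) = 172 A

172 A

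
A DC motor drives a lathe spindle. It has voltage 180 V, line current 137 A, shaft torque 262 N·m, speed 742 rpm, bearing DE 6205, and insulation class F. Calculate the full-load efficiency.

82.6 %

ω = 2π × 742/60 = 77.7 rad/s; P_out = τω = 262 × 77.7 = 20357 W
P_in = V·I = 180 × 137 = 24660 W
η = P_out / P_in = 20357 / 24660 = 0.826 = 82.6%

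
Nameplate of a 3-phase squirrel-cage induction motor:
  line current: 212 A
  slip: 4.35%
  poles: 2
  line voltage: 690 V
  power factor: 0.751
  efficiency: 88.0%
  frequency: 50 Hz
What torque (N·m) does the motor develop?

557 N·m

P_in = √3·V·I·cosφ = 1.732 × 690 × 212 × 0.751 = 190271 W
P_out = η·P_in = 0.88 × 190271 = 167438 W
n_s = 120×50/2 = 3000 rpm; n = 3000×(1−0.0435) = 2870 rpm
ω = 2π×2870/60 = 300.5 rad/s
τ = P_out/ω = 167438/300.5 = 557 N·m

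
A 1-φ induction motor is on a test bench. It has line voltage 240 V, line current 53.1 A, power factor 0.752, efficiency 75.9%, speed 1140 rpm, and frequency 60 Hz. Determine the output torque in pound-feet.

44.9 lb·ft

P_in = V·I·cosφ = 240 × 53.1 × 0.752 = 9583 W
P_out = η·P_in = 0.759 × 9583 = 7273 W
n = 1140 rpm
ω = 2π×1140/60 = 119.4 rad/s
τ = P_out/ω = 7273/119.4 = 60.91 N·m
In lb·ft: 60.91/1.356 = 44.9 lb·ft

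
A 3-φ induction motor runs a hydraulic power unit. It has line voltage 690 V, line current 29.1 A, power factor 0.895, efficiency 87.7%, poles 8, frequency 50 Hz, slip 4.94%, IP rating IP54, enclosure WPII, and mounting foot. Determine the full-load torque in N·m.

366 N·m

P_in = √3·V·I·cosφ = 1.732 × 690 × 29.1 × 0.895 = 31125 W
P_out = η·P_in = 0.877 × 31125 = 27297 W
n_s = 120×50/8 = 750 rpm; n = 750×(1−0.0494) = 713 rpm
ω = 2π×713/60 = 74.67 rad/s
τ = P_out/ω = 27297/74.67 = 366 N·m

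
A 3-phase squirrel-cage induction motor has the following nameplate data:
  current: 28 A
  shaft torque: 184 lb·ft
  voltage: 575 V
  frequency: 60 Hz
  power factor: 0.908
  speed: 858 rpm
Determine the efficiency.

τ = 184 lb·ft × 1.356 = 249.5 N·m
ω = 2π × 858/60 = 89.85 rad/s; P_out = τω = 249.5 × 89.85 = 22418 W
P_in = √3·V_L·I_L·cosφ = 1.732 × 575 × 28 × 0.908 = 25320 W
η = P_out / P_in = 22418 / 25320 = 0.885 = 88.5%

88.5 %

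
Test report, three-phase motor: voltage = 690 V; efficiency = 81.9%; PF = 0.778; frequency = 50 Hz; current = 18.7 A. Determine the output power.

P_in = √3·V·I·cosφ = 1.732 × 690 × 18.7 × 0.778 = 17387 W
P_out = η·P_in = 0.819 × 17387 = 14240 W

14.2 kW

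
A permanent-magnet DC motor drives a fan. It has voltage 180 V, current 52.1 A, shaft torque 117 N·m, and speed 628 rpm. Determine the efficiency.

82.0 %

ω = 2π × 628/60 = 65.76 rad/s; P_out = τω = 117 × 65.76 = 7694 W
P_in = V·I = 180 × 52.1 = 9378 W
η = P_out / P_in = 7694 / 9378 = 0.820 = 82.0%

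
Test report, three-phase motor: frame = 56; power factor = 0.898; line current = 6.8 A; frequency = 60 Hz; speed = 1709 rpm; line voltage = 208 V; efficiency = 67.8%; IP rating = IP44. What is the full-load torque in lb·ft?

6.15 lb·ft

P_in = √3·V·I·cosφ = 1.732 × 208 × 6.8 × 0.898 = 2200 W
P_out = η·P_in = 0.678 × 2200 = 1492 W
n = 1709 rpm
ω = 2π×1709/60 = 179 rad/s
τ = P_out/ω = 1492/179 = 8.335 N·m
In lb·ft: 8.335/1.356 = 6.15 lb·ft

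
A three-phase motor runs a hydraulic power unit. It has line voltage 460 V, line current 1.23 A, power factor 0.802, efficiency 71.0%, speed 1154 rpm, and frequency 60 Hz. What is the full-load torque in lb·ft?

P_in = √3·V·I·cosφ = 1.732 × 460 × 1.23 × 0.802 = 786 W
P_out = η·P_in = 0.71 × 786 = 558 W
n = 1154 rpm
ω = 2π×1154/60 = 120.8 rad/s
τ = P_out/ω = 558/120.8 = 4.619 N·m
In lb·ft: 4.619/1.356 = 3.41 lb·ft

3.41 lb·ft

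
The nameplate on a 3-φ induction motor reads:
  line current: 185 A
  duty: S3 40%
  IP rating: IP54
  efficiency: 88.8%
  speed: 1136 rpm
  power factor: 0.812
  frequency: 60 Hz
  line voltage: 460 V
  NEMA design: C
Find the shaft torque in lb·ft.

659 lb·ft

P_in = √3·V·I·cosφ = 1.732 × 460 × 185 × 0.812 = 119683 W
P_out = η·P_in = 0.888 × 119683 = 106279 W
n = 1136 rpm
ω = 2π×1136/60 = 119 rad/s
τ = P_out/ω = 106279/119 = 893.1 N·m
In lb·ft: 893.1/1.356 = 659 lb·ft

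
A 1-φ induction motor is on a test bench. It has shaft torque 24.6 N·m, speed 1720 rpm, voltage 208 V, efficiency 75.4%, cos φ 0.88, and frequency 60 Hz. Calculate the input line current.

32.1 A

ω = 2π×1720/60 = 180.1 rad/s; P_out = τω = 24.6 × 180.1 = 4430 W
P_in = P_out / η = 4430 / 0.754 = 5875 W
I = P_in / (V·cosφ) = 5875 / (208 × 0.88) = 32.1 A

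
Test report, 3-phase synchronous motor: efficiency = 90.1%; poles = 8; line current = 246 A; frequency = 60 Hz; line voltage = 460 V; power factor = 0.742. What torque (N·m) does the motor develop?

P_in = √3·V·I·cosφ = 1.732 × 460 × 246 × 0.742 = 145427 W
P_out = η·P_in = 0.901 × 145427 = 131030 W
n = n_s = 120×60/8 = 900 rpm (synchronous)
ω = 2π×900/60 = 94.25 rad/s
τ = P_out/ω = 131030/94.25 = 1390 N·m

1390 N·m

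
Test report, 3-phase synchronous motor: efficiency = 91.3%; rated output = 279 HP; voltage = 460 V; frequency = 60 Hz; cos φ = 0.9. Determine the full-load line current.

318 A

P_out = 279 × 746 = 208134 W
P_in = P_out / η = 208134 / 0.913 = 227967 W
I_L = P_in / (√3·V_L·cosφ) = 227967 / (1.732 × 460 × 0.9) = 318 A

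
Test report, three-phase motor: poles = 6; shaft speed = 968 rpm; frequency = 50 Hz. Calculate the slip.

3.20 %

n_s = 120f/p = 120×50/6 = 1000 rpm
s = (n_s − n)/n_s = (1000 − 968)/1000 = 0.0320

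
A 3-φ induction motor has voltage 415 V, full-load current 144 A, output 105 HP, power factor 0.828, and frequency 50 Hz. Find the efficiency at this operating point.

91.4 %

P_out = 105 × 746 = 78330 W
P_in = √3·V_L·I_L·cosφ = 1.732 × 415 × 144 × 0.828 = 85702 W
η = P_out / P_in = 78330 / 85702 = 0.914 = 91.4%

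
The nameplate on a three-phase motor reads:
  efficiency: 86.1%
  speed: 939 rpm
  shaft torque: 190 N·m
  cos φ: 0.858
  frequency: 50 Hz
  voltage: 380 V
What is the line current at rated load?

38.4 A

ω = 2π×939/60 = 98.33 rad/s; P_out = τω = 190 × 98.33 = 18683 W
P_in = P_out / η = 18683 / 0.861 = 21699 W
I_L = P_in / (√3·V_L·cosφ) = 21699 / (1.732 × 380 × 0.858) = 38.4 A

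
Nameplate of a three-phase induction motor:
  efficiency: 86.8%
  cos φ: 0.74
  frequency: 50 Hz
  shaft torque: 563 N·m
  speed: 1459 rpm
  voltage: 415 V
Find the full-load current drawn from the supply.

186 A

ω = 2π×1459/60 = 152.8 rad/s; P_out = τω = 563 × 152.8 = 86026 W
P_in = P_out / η = 86026 / 0.868 = 99108 W
I_L = P_in / (√3·V_L·cosφ) = 99108 / (1.732 × 415 × 0.74) = 186 A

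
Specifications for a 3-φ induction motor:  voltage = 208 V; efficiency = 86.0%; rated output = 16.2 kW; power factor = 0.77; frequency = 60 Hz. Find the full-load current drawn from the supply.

P_out = 16.2 kW = 16200 W
P_in = P_out / η = 16200 / 0.860 = 18837 W
I_L = P_in / (√3·V_L·cosφ) = 18837 / (1.732 × 208 × 0.77) = 67.9 A

67.9 A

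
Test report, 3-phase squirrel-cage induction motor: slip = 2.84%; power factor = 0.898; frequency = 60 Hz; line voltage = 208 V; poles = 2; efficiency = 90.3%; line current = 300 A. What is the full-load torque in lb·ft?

176 lb·ft

P_in = √3·V·I·cosφ = 1.732 × 208 × 300 × 0.898 = 97053 W
P_out = η·P_in = 0.903 × 97053 = 87639 W
n_s = 120×60/2 = 3600 rpm; n = 3600×(1−0.0284) = 3498 rpm
ω = 2π×3498/60 = 366.3 rad/s
τ = P_out/ω = 87639/366.3 = 239.3 N·m
In lb·ft: 239.3/1.356 = 176 lb·ft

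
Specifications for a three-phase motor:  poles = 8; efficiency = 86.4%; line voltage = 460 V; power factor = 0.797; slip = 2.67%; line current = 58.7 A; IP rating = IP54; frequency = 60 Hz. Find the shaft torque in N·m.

P_in = √3·V·I·cosφ = 1.732 × 460 × 58.7 × 0.797 = 37274 W
P_out = η·P_in = 0.864 × 37274 = 32205 W
n_s = 120×60/8 = 900 rpm; n = 900×(1−0.0267) = 876 rpm
ω = 2π×876/60 = 91.73 rad/s
τ = P_out/ω = 32205/91.73 = 351 N·m

351 N·m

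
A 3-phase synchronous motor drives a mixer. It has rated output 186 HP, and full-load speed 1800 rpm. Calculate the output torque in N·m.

P_out = 186 × 746 = 138756 W
ω = 2π × 1800/60 = 188.5 rad/s
τ = P_out/ω = 138756/188.5 = 736 N·m

736 N·m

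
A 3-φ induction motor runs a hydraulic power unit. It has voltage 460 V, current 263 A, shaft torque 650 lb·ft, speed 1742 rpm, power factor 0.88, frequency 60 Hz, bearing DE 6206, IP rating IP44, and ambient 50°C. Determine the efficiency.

87.2 %

τ = 650 lb·ft × 1.356 = 881.4 N·m
ω = 2π × 1742/60 = 182.4 rad/s; P_out = τω = 881.4 × 182.4 = 160767 W
P_in = √3·V_L·I_L·cosφ = 1.732 × 460 × 263 × 0.88 = 184393 W
η = P_out / P_in = 160767 / 184393 = 0.872 = 87.2%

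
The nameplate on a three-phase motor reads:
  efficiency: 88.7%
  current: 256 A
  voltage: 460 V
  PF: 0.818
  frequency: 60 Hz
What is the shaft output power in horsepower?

P_in = √3·V·I·cosφ = 1.732 × 460 × 256 × 0.818 = 166840 W
P_out = η·P_in = 0.887 × 166840 = 147987 W
= 147987/746 = 198 HP

198 HP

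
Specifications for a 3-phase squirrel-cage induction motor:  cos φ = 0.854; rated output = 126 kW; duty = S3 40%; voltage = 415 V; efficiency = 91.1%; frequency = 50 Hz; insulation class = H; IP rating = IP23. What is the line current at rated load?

225 A

P_out = 126 kW = 126000 W
P_in = P_out / η = 126000 / 0.911 = 138310 W
I_L = P_in / (√3·V_L·cosφ) = 138310 / (1.732 × 415 × 0.854) = 225 A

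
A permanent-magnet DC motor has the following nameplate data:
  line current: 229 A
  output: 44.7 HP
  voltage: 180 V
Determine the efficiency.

P_out = 44.7 × 746 = 33346 W
P_in = V·I = 180 × 229 = 41220 W
η = P_out / P_in = 33346 / 41220 = 0.809 = 80.9%

80.9 %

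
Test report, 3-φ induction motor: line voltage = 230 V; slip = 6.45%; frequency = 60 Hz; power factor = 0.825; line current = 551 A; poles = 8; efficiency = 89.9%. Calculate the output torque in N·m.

P_in = √3·V·I·cosφ = 1.732 × 230 × 551 × 0.825 = 181084 W
P_out = η·P_in = 0.899 × 181084 = 162795 W
n_s = 120×60/8 = 900 rpm; n = 900×(1−0.0645) = 842 rpm
ω = 2π×842/60 = 88.17 rad/s
τ = P_out/ω = 162795/88.17 = 1850 N·m

1850 N·m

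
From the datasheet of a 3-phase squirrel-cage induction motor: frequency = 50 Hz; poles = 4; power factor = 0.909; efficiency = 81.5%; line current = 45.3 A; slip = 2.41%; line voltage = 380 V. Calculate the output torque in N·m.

P_in = √3·V·I·cosφ = 1.732 × 380 × 45.3 × 0.909 = 27102 W
P_out = η·P_in = 0.815 × 27102 = 22088 W
n_s = 120×50/4 = 1500 rpm; n = 1500×(1−0.0241) = 1464 rpm
ω = 2π×1464/60 = 153.3 rad/s
τ = P_out/ω = 22088/153.3 = 144 N·m

144 N·m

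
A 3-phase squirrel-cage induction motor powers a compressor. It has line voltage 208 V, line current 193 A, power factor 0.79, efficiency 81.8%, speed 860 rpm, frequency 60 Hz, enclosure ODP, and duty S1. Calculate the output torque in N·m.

499 N·m

P_in = √3·V·I·cosφ = 1.732 × 208 × 193 × 0.79 = 54928 W
P_out = η·P_in = 0.818 × 54928 = 44931 W
n = 860 rpm
ω = 2π×860/60 = 90.06 rad/s
τ = P_out/ω = 44931/90.06 = 499 N·m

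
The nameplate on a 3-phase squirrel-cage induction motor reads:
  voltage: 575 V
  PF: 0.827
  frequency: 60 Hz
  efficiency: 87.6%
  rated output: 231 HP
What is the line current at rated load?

239 A

P_out = 231 × 746 = 172326 W
P_in = P_out / η = 172326 / 0.876 = 196719 W
I_L = P_in / (√3·V_L·cosφ) = 196719 / (1.732 × 575 × 0.827) = 239 A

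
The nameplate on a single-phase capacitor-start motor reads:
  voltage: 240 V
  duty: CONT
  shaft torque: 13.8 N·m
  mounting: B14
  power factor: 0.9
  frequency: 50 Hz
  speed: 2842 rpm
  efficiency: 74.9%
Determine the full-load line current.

ω = 2π×2842/60 = 297.6 rad/s; P_out = τω = 13.8 × 297.6 = 4107 W
P_in = P_out / η = 4107 / 0.749 = 5483 W
I = P_in / (V·cosφ) = 5483 / (240 × 0.9) = 25.4 A

25.4 A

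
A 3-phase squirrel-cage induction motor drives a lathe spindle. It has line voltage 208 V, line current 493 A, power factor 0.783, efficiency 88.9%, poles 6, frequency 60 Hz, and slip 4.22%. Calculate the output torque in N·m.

P_in = √3·V·I·cosφ = 1.732 × 208 × 493 × 0.783 = 139066 W
P_out = η·P_in = 0.889 × 139066 = 123630 W
n_s = 120×60/6 = 1200 rpm; n = 1200×(1−0.0422) = 1149 rpm
ω = 2π×1149/60 = 120.3 rad/s
τ = P_out/ω = 123630/120.3 = 1030 N·m

1030 N·m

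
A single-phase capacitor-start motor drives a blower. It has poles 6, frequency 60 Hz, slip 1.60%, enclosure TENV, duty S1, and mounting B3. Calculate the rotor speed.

n_s = 120f/p = 120×60/6 = 1200 rpm
n = n_s(1 − s) = 1200 × (1 − 0.016) = 1181 rpm

1181 rpm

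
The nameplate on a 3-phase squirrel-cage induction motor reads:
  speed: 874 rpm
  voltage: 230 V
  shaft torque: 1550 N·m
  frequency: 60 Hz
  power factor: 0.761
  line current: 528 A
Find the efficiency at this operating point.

88.6 %

ω = 2π × 874/60 = 91.53 rad/s; P_out = τω = 1550 × 91.53 = 141872 W
P_in = √3·V_L·I_L·cosφ = 1.732 × 230 × 528 × 0.761 = 160064 W
η = P_out / P_in = 141872 / 160064 = 0.886 = 88.6%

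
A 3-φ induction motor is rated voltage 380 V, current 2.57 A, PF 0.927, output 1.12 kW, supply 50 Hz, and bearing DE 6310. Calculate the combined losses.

P_in = √3·V·I·cosφ = 1.732×380×2.57×0.927 = 1568 W
P_out = 1120 W
Losses = P_in − P_out = 1568 − 1120 = 448 W

448 W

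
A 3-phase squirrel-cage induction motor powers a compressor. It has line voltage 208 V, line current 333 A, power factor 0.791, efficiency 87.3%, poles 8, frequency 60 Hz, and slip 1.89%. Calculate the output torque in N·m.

896 N·m

P_in = √3·V·I·cosφ = 1.732 × 208 × 333 × 0.791 = 94893 W
P_out = η·P_in = 0.873 × 94893 = 82842 W
n_s = 120×60/8 = 900 rpm; n = 900×(1−0.0189) = 883 rpm
ω = 2π×883/60 = 92.47 rad/s
τ = P_out/ω = 82842/92.47 = 896 N·m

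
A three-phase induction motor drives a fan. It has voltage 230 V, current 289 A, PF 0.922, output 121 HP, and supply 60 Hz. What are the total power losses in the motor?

15900 W

P_in = √3·V·I·cosφ = 1.732×230×289×0.922 = 106146 W
P_out = 121×746 = 90266 W
Losses = P_in − P_out = 106146 − 90266 = 15880 W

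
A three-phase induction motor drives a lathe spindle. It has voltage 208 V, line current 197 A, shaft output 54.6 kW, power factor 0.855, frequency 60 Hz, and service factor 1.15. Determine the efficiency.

P_out = 54.6 kW = 54600 W
P_in = √3·V_L·I_L·cosφ = 1.732 × 208 × 197 × 0.855 = 60680 W
η = P_out / P_in = 54600 / 60680 = 0.900 = 90.0%

90.0 %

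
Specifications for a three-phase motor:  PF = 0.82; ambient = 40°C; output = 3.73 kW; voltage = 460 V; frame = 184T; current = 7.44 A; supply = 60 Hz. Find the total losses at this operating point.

P_in = √3·V·I·cosφ = 1.732×460×7.44×0.82 = 4861 W
P_out = 3730 W
Losses = P_in − P_out = 4861 − 3730 = 1131 W

1130 W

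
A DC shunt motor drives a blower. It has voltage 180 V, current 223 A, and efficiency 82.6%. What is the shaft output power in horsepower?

P_in = V·I = 180 × 223 = 40140 W
P_out = η·P_in = 0.826 × 40140 = 33156 W
= 33156/746 = 44.4 HP

44.4 HP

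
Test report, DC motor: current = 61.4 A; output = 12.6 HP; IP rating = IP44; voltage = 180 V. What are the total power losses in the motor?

1.65 kW

P_in = V·I = 180×61.4 = 11052 W
P_out = 12.6×746 = 9400 W
Losses = P_in − P_out = 11052 − 9400 = 1652 W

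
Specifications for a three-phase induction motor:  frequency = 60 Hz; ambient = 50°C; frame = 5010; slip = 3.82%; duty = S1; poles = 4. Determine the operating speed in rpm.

1731 rpm

n_s = 120f/p = 120×60/4 = 1800 rpm
n = n_s(1 − s) = 1800 × (1 − 0.0382) = 1731 rpm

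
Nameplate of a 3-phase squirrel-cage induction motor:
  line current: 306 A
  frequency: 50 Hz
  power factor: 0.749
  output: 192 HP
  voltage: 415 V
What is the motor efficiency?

86.9 %

P_out = 192 × 746 = 143232 W
P_in = √3·V_L·I_L·cosφ = 1.732 × 415 × 306 × 0.749 = 164740 W
η = P_out / P_in = 143232 / 164740 = 0.869 = 86.9%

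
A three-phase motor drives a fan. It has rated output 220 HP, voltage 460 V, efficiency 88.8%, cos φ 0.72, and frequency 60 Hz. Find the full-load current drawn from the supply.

322 A

P_out = 220 × 746 = 164120 W
P_in = P_out / η = 164120 / 0.888 = 184820 W
I_L = P_in / (√3·V_L·cosφ) = 184820 / (1.732 × 460 × 0.72) = 322 A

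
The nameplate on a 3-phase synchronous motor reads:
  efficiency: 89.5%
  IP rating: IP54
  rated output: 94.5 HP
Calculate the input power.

P_out = 94.5 × 746 = 70497 W
P_in = P_out/η = 70497/0.895 = 78768 W = 78.8 kW

78.8 kW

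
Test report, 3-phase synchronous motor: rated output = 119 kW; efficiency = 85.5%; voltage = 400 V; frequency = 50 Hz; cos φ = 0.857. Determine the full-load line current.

234 A

P_out = 119 kW = 119000 W
P_in = P_out / η = 119000 / 0.855 = 139181 W
I_L = P_in / (√3·V_L·cosφ) = 139181 / (1.732 × 400 × 0.857) = 234 A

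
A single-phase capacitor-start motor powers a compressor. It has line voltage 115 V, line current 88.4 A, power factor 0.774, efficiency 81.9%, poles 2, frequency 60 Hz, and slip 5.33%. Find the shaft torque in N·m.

18.1 N·m

P_in = V·I·cosφ = 115 × 88.4 × 0.774 = 7868 W
P_out = η·P_in = 0.819 × 7868 = 6444 W
n_s = 120×60/2 = 3600 rpm; n = 3600×(1−0.0533) = 3408 rpm
ω = 2π×3408/60 = 356.9 rad/s
τ = P_out/ω = 6444/356.9 = 18.1 N·m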